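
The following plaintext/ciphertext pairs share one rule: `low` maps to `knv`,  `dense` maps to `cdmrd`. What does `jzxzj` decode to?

Compare letters: l→k is +25, o→n is +25, w→v is +25 — a constant shift. Every letter moves 25 places later in the alphabet, wrapping around z→a.
Reversing it on jzxzj: j−25=k, z−25=a, x−25=y, z−25=a, j−25=k.

kayak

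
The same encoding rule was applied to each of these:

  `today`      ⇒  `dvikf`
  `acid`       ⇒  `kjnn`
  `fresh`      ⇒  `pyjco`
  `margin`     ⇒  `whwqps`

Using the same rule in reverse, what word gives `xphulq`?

The shifts repeat in a cycle of length 3: positions 0,1,… shift by +10, +7, +5, then the pattern repeats.
Decoding xphulq: x−10=n, p−7=i, h−5=c, u−10=k, l−7=e, q−5=l.

nickel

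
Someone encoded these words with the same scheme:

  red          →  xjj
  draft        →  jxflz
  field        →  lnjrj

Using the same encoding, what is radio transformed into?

Two shifts are in play — +5 for a/e/i/o/u, +6 for every other letter.
On radio: r(cons)+6=x, a(vowel)+5=f, d(cons)+6=j, i(vowel)+5=n, o(vowel)+5=t.

xfjnt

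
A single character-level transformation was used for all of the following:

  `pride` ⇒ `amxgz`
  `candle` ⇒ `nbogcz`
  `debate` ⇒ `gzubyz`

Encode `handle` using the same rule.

p(15)→a(0) and r(17)→m(12) fit y≡19x+1 (mod 26); the inverse of 19 mod 26 is 11. Each letter's alphabet position (a=0..z=25) is mapped through 19·x+1 mod 26 — an affine cipher.
Applying it to handle: h(7)→19·7+1≡4=e; a(0)→19·0+1≡1=b; n(13)→19·13+1≡14=o; d(3)→19·3+1≡6=g; l(11)→19·11+1≡2=c; e(4)→19·4+1≡25=z (all mod 26).

ebogcz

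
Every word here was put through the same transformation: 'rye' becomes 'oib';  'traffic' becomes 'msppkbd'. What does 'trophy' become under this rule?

The output letters match the input read backwards, each shifted +10: rye reversed is eyr. Read the word backwards and shift each letter +10.
On trophy: reverse → yhport; then shift: y+10=i, h+10=r, p+10=z, o+10=y, r+10=b, t+10=d.

irzybd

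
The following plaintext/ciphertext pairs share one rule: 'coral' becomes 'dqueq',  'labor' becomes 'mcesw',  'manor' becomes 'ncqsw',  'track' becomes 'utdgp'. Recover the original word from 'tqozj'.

solve

In coral: c→d is +1, o→q is +2, r→u is +3, a→e is +4 — the shift increases by 1 each position. Each letter shifts forward by (position + 1), i.e. 1, 2, 3, … — the shift grows by one for each successive letter.
Reversing it on tqozj: t−1=s, q−2=o, o−3=l, z−4=v, j−5=e.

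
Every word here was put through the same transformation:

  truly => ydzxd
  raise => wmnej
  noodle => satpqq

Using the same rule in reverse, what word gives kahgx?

focus

A repeating key of period 2 is used — shifts +5, +12 over and over.
Undoing it on kahgx: k−5=f, a−12=o, h−5=c, g−12=u, x−5=s.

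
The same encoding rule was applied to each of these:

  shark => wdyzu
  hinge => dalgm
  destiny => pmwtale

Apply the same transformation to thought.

tdiqgdt

Each letter's alphabet position (a=0..z=25) is mapped through 23·x+24 mod 26 — an affine cipher.
For thought: t(19)→23·19+24≡19=t; h(7)→23·7+24≡3=d; o(14)→23·14+24≡8=i; u(20)→23·20+24≡16=q; g(6)→23·6+24≡6=g; h(7)→23·7+24≡3=d; t(19)→23·19+24≡19=t (all mod 26).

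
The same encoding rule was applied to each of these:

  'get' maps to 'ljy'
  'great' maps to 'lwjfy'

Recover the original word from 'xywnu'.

strip

Each letter is shifted forward by 5 in the alphabet (a Caesar shift of +5).
Undoing it on xywnu: x−5=s, y−5=t, w−5=r, n−5=i, u−5=p.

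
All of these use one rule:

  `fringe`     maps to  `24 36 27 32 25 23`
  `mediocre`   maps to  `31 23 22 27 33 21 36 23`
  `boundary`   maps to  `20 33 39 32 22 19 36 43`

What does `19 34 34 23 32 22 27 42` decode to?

appendix

Letters become their 1-based position plus 18 (so a→19, b→20, …).
Decoding 19 34 34 23 32 22 27 42: 19→(19−18)÷1=1=a, 34→(34−18)÷1=16=p, 34→(34−18)÷1=16=p, 23→(23−18)÷1=5=e, 32→(32−18)÷1=14=n, 22→(22−18)÷1=4=d, 27→(27−18)÷1=9=i, 42→(42−18)÷1=24=x.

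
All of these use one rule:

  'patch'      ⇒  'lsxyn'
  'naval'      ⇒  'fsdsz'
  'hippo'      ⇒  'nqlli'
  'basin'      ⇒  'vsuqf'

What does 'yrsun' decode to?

crash

p(15)→l(11) and a(0)→s(18) fit y≡3x+18 (mod 26); the inverse of 3 mod 26 is 9. Treating letters as 0–25, the rule is x ↦ 3x + 18 (mod 26).
Reversing it on yrsun: y(24)→9·(24−18)≡2=c; r(17)→9·(17−18)≡17=r; s(18)→9·(18−18)≡0=a; u(20)→9·(20−18)≡18=s; n(13)→9·(13−18)≡7=h (all mod 26).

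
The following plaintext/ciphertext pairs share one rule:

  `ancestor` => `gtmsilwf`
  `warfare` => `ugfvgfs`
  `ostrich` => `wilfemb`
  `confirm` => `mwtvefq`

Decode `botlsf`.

a(0)→g(6) and n(13)→t(19) fit y≡3x+6 (mod 26); the inverse of 3 mod 26 is 9. Each letter's alphabet position (a=0..z=25) is mapped through 3·x+6 mod 26 — an affine cipher.
Undoing it on botlsf: b(1)→9·(1−6)≡7=h; o(14)→9·(14−6)≡20=u; t(19)→9·(19−6)≡13=n; l(11)→9·(11−6)≡19=t; s(18)→9·(18−6)≡4=e; f(5)→9·(5−6)≡17=r (all mod 26).

hunter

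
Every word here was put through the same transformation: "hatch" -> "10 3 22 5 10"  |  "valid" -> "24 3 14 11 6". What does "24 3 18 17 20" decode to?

vapor

Each letter is replaced by its alphabet position (a=1..z=26) + 2.
Undoing it on 24 3 18 17 20: 24→(24−2)÷1=22=v, 3→(3−2)÷1=1=a, 18→(18−2)÷1=16=p, 17→(17−2)÷1=15=o, 20→(20−2)÷1=18=r.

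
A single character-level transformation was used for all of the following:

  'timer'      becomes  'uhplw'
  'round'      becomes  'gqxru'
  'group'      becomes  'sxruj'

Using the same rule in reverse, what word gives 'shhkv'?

Read the word backwards and shift each letter +3.
Undoing it on shhkv: shift back: s−3=p, h−3=e, h−3=e, k−3=h, v−3=s → peehs; then reverse → sheep.

sheep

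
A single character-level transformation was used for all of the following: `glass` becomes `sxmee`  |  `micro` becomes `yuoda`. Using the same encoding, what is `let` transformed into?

It's a constant shift of +12 (ROT12).
Applying it to let: l+12=x, e+12=q, t+12=f.

xqf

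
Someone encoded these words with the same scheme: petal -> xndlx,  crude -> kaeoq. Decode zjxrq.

range

In petal: p→x is +8, e→n is +9, t→d is +10, a→l is +11 — the shift increases by 1 each position. The shift increases by 1 at each position, starting from +8: 8, 9, 10, ….
Reversing it on zjxrq: z−8=r, j−9=a, x−10=n, r−11=g, q−12=e.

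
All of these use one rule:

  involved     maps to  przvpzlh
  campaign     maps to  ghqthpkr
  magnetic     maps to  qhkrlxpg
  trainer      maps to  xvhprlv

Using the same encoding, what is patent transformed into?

thxlrx

The shift depends on letter class: consonant n→r is +4, but vowel i→p is +7. Vowels shift forward by 7 and consonants shift forward by 4.
Applying it to patent: p(cons)+4=t, a(vowel)+7=h, t(cons)+4=x, e(vowel)+7=l, n(cons)+4=r, t(cons)+4=x.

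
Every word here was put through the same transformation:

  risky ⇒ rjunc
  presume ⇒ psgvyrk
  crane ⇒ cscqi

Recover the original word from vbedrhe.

In risky: r→r is +0, i→j is +1, s→u is +2, k→n is +3 — the shift increases by 1 each position. The shift increases by 1 at each position, starting from +0: 0, 1, 2, ….
Undoing it on vbedrhe: v−0=v, b−1=a, e−2=c, d−3=a, r−4=n, h−5=c, e−6=y.

vacancy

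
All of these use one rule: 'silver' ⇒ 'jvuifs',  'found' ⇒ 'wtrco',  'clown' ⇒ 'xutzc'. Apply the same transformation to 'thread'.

aesfpo

s(18)→j(9) and i(8)→v(21) fit y≡17x+15 (mod 26); the inverse of 17 mod 26 is 23. This is an affine cipher: with a=0,…,z=25, each position x becomes (17x+15) mod 26.
For thread: t(19)→17·19+15≡0=a; h(7)→17·7+15≡4=e; r(17)→17·17+15≡18=s; e(4)→17·4+15≡5=f; a(0)→17·0+15≡15=p; d(3)→17·3+15≡14=o (all mod 26).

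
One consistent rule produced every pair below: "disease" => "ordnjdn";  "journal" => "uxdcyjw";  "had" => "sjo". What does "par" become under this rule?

ajc

Vowels shift forward by 9 and consonants shift forward by 11.
Applying it to par: p(cons)+11=a, a(vowel)+9=j, r(cons)+11=c.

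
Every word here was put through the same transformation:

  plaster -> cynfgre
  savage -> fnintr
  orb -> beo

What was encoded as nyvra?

Compare letters: p→c is +13, l→y is +13, a→n is +13 — a constant shift. It's a constant shift of +13 (ROT13).
Reversing it on nyvra: n−13=a, y−13=l, v−13=i, r−13=e, a−13=n.

alien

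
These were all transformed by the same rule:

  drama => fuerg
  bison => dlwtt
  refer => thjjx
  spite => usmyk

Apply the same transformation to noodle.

In drama: d→f is +2, r→u is +3, a→e is +4, m→r is +5 — the shift increases by 1 each position. The shift increases by 1 at each position, starting from +2: 2, 3, 4, ….
On noodle: n+2=p, o+3=r, o+4=s, d+5=i, l+6=r, e+7=l.

prsirl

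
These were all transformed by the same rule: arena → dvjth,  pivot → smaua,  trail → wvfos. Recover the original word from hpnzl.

In arena: a→d is +3, r→v is +4, e→j is +5, n→t is +6 — the shift increases by 1 each position. Letter i (0-indexed) is shifted by i+3, so successive shifts are 3, 4, 5, ….
Undoing it on hpnzl: h−3=e, p−4=l, n−5=i, z−6=t, l−7=e.

elite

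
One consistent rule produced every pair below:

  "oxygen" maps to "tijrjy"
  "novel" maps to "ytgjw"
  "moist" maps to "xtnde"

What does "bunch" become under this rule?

The shift depends on letter class: consonant x→i is +11, but vowel o→t is +5. The rule splits by letter class: vowels +5, consonants +11.
On bunch: b(cons)+11=m, u(vowel)+5=z, n(cons)+11=y, c(cons)+11=n, h(cons)+11=s.

mzyns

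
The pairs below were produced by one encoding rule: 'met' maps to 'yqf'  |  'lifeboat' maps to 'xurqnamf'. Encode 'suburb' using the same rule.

Compare letters: m→y is +12, e→q is +12, t→f is +12 — a constant shift. Each letter is shifted forward by 12 in the alphabet (a Caesar shift of +12).
On suburb: s+12=e, u+12=g, b+12=n, u+12=g, r+12=d, b+12=n.

egngdn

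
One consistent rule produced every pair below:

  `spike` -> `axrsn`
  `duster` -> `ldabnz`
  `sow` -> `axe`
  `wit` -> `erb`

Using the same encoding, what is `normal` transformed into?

The rule splits by letter class: vowels +9, consonants +8.
On normal: n(cons)+8=v, o(vowel)+9=x, r(cons)+8=z, m(cons)+8=u, a(vowel)+9=j, l(cons)+8=t.

vxzujt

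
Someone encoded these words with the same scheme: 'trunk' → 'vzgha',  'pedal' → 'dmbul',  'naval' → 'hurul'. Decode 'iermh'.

given

t(19)→v(21) and r(17)→z(25) fit y≡11x+20 (mod 26); the inverse of 11 mod 26 is 19. Each letter's alphabet position (a=0..z=25) is mapped through 11·x+20 mod 26 — an affine cipher.
Decoding iermh: i(8)→19·(8−20)≡6=g; e(4)→19·(4−20)≡8=i; r(17)→19·(17−20)≡21=v; m(12)→19·(12−20)≡4=e; h(7)→19·(7−20)≡13=n (all mod 26).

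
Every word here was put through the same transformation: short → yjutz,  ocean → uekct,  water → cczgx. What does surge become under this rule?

ywxik

Shifts by position in short: pos 0: s→y (+6), pos 1: h→j (+2), pos 2: o→u (+6), pos 3: r→t (+2) — repeating every 2. The shifts repeat in a cycle of length 2: positions 0,1,… shift by +6, +2, then the pattern repeats.
For surge: s+6=y, u+2=w, r+6=x, g+2=i, e+6=k.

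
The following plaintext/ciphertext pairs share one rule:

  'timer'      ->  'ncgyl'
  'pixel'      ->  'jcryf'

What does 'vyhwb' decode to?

bench

Compare letters: t→n is +20, i→c is +20, m→g is +20 — a constant shift. This is a Caesar cipher with shift 20.
Reversing it on vyhwb: v−20=b, y−20=e, h−20=n, w−20=c, b−20=h.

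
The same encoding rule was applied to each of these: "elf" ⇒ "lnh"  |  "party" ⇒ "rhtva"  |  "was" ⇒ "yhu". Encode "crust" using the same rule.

The shift depends on letter class: consonant l→n is +2, but vowel e→l is +7. The rule splits by letter class: vowels +7, consonants +2.
Applying it to crust: c(cons)+2=e, r(cons)+2=t, u(vowel)+7=b, s(cons)+2=u, t(cons)+2=v.

etbuv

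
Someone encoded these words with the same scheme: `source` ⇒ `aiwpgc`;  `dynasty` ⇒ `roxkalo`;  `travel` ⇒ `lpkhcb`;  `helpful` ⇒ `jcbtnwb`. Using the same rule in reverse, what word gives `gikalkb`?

Each letter's alphabet position (a=0..z=25) is mapped through 11·x+10 mod 26 — an affine cipher.
Decoding gikalkb: g(6)→19·(6−10)≡2=c; i(8)→19·(8−10)≡14=o; k(10)→19·(10−10)≡0=a; a(0)→19·(0−10)≡18=s; l(11)→19·(11−10)≡19=t; k(10)→19·(10−10)≡0=a; b(1)→19·(1−10)≡11=l (all mod 26).

coastal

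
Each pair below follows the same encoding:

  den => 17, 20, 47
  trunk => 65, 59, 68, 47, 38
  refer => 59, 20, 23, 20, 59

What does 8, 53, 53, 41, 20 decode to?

d(#4)→17 and e(#5)→20: differences scale by 3, so n = 3·pos + 5. With a=1..z=26, the number is 3·pos + 5.
Reversing it on 8, 53, 53, 41, 20: 8→(8−5)÷3=1=a, 53→(53−5)÷3=16=p, 53→(53−5)÷3=16=p, 41→(41−5)÷3=12=l, 20→(20−5)÷3=5=e.

apple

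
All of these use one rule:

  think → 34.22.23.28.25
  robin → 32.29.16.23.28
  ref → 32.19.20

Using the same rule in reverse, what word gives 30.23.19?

pie

The number is (letter's place in the alphabet, a=1) + 14.
Decoding 30.23.19: 30→(30−14)÷1=16=p, 23→(23−14)÷1=9=i, 19→(19−14)÷1=5=e.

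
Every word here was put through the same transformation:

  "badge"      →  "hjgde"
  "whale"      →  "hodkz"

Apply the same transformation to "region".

The word is reversed, then every letter is shifted forward by 3.
On region: reverse → noiger; then shift: n+3=q, o+3=r, i+3=l, g+3=j, e+3=h, r+3=u.

qrljhu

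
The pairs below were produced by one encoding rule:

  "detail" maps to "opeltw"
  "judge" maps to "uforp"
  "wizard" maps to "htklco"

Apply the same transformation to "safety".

dlqpej

Compare letters: d→o is +11, e→p is +11, t→e is +11 — a constant shift. Every letter moves 11 places later in the alphabet, wrapping around z→a.
Applying it to safety: s+11=d, a+11=l, f+11=q, e+11=p, t+11=e, y+11=j.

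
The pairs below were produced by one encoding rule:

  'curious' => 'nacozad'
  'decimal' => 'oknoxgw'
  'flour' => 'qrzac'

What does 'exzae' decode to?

trout

Shifts by position in curious: pos 0: c→n (+11), pos 1: u→a (+6), pos 2: r→c (+11), pos 3: i→o (+6) — repeating every 2. The shifts repeat in a cycle of length 2: positions 0,1,… shift by +11, +6, then the pattern repeats.
Undoing it on exzae: e−11=t, x−6=r, z−11=o, a−6=u, e−11=t.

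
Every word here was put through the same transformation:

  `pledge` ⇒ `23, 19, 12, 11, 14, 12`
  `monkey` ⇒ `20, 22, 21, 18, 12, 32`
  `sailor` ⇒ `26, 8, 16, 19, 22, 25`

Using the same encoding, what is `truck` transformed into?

p is letter #16 and maps to 23: an offset of 7. The number is (letter's place in the alphabet, a=1) + 7.
On truck: t=20→27, r=18→25, u=21→28, c=3→10, k=11→18.

27, 25, 28, 10, 18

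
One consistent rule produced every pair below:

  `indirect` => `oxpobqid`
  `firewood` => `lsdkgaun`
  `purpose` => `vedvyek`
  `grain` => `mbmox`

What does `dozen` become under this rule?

jylkx

Shifts by position in indirect: pos 0: i→o (+6), pos 1: n→x (+10), pos 2: d→p (+12), pos 3: i→o (+6), pos 4: r→b (+10), pos 5: e→q (+12) — repeating every 3. It's a Vigenère-style cipher with numeric key [6,10,12]: position i shifts by key[i mod 3].
Applying it to dozen: d+6=j, o+10=y, z+12=l, e+6=k, n+10=x.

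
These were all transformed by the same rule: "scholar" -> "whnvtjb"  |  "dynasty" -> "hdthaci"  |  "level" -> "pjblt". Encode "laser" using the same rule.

pfylz

Letter i (0-indexed) is shifted by i+4, so successive shifts are 4, 5, 6, ….
For laser: l+4=p, a+5=f, s+6=y, e+7=l, r+8=z.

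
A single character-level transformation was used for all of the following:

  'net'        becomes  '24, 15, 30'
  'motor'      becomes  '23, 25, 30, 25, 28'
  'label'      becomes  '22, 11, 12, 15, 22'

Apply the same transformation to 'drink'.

14, 28, 19, 24, 21

n is letter #14 and maps to 24: an offset of 10. Each letter is replaced by its alphabet position (a=1..z=26) + 10.
Applying it to drink: d=4→14, r=18→28, i=9→19, n=14→24, k=11→21.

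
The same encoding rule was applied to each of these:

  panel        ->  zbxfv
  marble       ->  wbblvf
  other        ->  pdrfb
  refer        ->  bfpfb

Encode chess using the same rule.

mrfcc

The shift depends on letter class: consonant p→z is +10, but vowel a→b is +1. Two shifts are in play — +1 for a/e/i/o/u, +10 for every other letter.
Applying it to chess: c(cons)+10=m, h(cons)+10=r, e(vowel)+1=f, s(cons)+10=c, s(cons)+10=c.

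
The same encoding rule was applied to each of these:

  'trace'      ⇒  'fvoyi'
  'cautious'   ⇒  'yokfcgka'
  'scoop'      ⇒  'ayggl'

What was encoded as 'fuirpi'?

twelve

Treating letters as 0–25, the rule is x ↦ 5x + 14 (mod 26).
Undoing it on fuirpi: f(5)→21·(5−14)≡19=t; u(20)→21·(20−14)≡22=w; i(8)→21·(8−14)≡4=e; r(17)→21·(17−14)≡11=l; p(15)→21·(15−14)≡21=v; i(8)→21·(8−14)≡4=e (all mod 26).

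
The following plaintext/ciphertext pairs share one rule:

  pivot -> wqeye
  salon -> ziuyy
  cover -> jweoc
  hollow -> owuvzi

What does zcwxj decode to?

sunny

Each letter shifts forward by (position + 7), i.e. 7, 8, 9, … — the shift grows by one for each successive letter.
Decoding zcwxj: z−7=s, c−8=u, w−9=n, x−10=n, j−11=y.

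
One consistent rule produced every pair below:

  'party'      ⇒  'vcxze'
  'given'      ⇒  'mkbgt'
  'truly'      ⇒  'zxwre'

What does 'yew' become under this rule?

The shift depends on letter class: consonant p→v is +6, but vowel a→c is +2. Vowels shift forward by 2 and consonants shift forward by 6.
Applying it to yew: y(cons)+6=e, e(vowel)+2=g, w(cons)+6=c.

egc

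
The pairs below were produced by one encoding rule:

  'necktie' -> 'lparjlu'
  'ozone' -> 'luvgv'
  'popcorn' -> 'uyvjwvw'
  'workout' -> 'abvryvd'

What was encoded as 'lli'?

The output letters match the input read backwards, each shifted +7: necktie reversed is eitkcen. Two steps: reverse the string, then apply a Caesar shift of +7.
Undoing it on lli: shift back: l−7=e, l−7=e, i−7=b → eeb; then reverse → bee.

bee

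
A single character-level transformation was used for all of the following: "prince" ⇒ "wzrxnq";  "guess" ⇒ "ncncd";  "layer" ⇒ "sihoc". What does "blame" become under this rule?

itjwp

In prince: p→w is +7, r→z is +8, i→r is +9, n→x is +10 — the shift increases by 1 each position. The shift increases by 1 at each position, starting from +7: 7, 8, 9, ….
On blame: b+7=i, l+8=t, a+9=j, m+10=w, e+11=p.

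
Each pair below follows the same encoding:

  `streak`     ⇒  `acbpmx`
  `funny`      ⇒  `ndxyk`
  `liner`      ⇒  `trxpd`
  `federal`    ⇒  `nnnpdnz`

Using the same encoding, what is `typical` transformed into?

In streak: s→a is +8, t→c is +9, r→b is +10, e→p is +11 — the shift increases by 1 each position. Letter i (0-indexed) is shifted by i+8, so successive shifts are 8, 9, 10, ….
Applying it to typical: t+8=b, y+9=h, p+10=z, i+11=t, c+12=o, a+13=n, l+14=z.

bhztonz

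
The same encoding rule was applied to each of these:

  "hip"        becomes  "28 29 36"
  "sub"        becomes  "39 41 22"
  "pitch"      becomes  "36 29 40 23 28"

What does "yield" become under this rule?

Each letter is replaced by its alphabet position (a=1..z=26) + 20.
Applying it to yield: y=25→45, i=9→29, e=5→25, l=12→32, d=4→24.

45 29 25 32 24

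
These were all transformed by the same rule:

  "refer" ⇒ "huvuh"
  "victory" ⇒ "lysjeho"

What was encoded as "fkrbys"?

Compare letters: r→h is +16, e→u is +16, f→v is +16 — a constant shift. It's a constant shift of +16 (ROT16).
Decoding fkrbys: f−16=p, k−16=u, r−16=b, b−16=l, y−16=i, s−16=c.

public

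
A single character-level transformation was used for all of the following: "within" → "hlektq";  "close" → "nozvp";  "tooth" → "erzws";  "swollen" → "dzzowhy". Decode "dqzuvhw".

Shifts by position in within: pos 0: w→h (+11), pos 1: i→l (+3), pos 2: t→e (+11), pos 3: h→k (+3) — repeating every 2. A repeating key of period 2 is used — shifts +11, +3 over and over.
Undoing it on dqzuvhw: d−11=s, q−3=n, z−11=o, u−3=r, v−11=k, h−3=e, w−11=l.

snorkel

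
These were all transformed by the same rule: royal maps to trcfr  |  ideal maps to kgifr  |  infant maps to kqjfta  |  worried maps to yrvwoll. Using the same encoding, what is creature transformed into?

In royal: r→t is +2, o→r is +3, y→c is +4, a→f is +5 — the shift increases by 1 each position. Letter i (0-indexed) is shifted by i+2, so successive shifts are 2, 3, 4, ….
On creature: c+2=e, r+3=u, e+4=i, a+5=f, t+6=z, u+7=b, r+8=z, e+9=n.

euifzbzn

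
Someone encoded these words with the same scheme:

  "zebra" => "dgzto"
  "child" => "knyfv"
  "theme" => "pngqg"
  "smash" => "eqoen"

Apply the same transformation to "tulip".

z(25)→d(3) and e(4)→g(6) fit y≡11x+14 (mod 26); the inverse of 11 mod 26 is 19. Treating letters as 0–25, the rule is x ↦ 11x + 14 (mod 26).
For tulip: t(19)→11·19+14≡15=p; u(20)→11·20+14≡0=a; l(11)→11·11+14≡5=f; i(8)→11·8+14≡24=y; p(15)→11·15+14≡23=x (all mod 26).

pafyx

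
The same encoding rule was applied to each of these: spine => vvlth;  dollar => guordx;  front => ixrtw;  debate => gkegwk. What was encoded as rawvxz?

output

Shifts by position in spine: pos 0: s→v (+3), pos 1: p→v (+6), pos 2: i→l (+3), pos 3: n→t (+6) — repeating every 2. The shifts repeat in a cycle of length 2: positions 0,1,… shift by +3, +6, then the pattern repeats.
Reversing it on rawvxz: r−3=o, a−6=u, w−3=t, v−6=p, x−3=u, z−6=t.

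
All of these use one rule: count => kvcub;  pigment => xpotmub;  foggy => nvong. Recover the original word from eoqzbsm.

whistle

It's a Vigenère-style cipher with numeric key [8,7]: position i shifts by key[i mod 2].
Reversing it on eoqzbsm: e−8=w, o−7=h, q−8=i, z−7=s, b−8=t, s−7=l, m−8=e.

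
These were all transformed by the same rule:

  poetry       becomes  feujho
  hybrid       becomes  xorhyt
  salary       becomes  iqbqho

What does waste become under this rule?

Compare letters: p→f is +16, o→e is +16, e→u is +16 — a constant shift. Every letter moves 16 places later in the alphabet, wrapping around z→a.
Applying it to waste: w+16=m, a+16=q, s+16=i, t+16=j, e+16=u.

mqiju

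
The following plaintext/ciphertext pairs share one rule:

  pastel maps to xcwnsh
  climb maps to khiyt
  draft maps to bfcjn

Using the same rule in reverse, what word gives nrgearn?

p(15)→x(23) and a(0)→c(2) fit y≡17x+2 (mod 26); the inverse of 17 mod 26 is 23. Treating letters as 0–25, the rule is x ↦ 17x + 2 (mod 26).
Decoding nrgearn: n(13)→23·(13−2)≡19=t; r(17)→23·(17−2)≡7=h; g(6)→23·(6−2)≡14=o; e(4)→23·(4−2)≡20=u; a(0)→23·(0−2)≡6=g; r(17)→23·(17−2)≡7=h; n(13)→23·(13−2)≡19=t (all mod 26).

thought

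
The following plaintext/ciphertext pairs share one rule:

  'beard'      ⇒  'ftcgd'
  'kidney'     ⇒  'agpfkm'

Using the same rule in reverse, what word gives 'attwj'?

hurry

The output letters match the input read backwards, each shifted +2: beard reversed is draeb. Two steps: reverse the string, then apply a Caesar shift of +2.
Undoing it on attwj: shift back: a−2=y, t−2=r, t−2=r, w−2=u, j−2=h → yrruh; then reverse → hurry.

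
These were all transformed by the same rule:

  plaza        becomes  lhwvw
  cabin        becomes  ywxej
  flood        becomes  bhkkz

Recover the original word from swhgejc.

Compare letters: p→l is +22, l→h is +22, a→w is +22 — a constant shift. It's a constant shift of +22 (ROT22).
Reversing it on swhgejc: s−22=w, w−22=a, h−22=l, g−22=k, e−22=i, j−22=n, c−22=g.

walking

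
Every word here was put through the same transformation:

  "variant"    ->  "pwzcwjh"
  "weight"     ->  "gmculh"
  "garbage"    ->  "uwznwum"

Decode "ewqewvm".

v(21)→p(15) and a(0)→w(22) fit y≡17x+22 (mod 26); the inverse of 17 mod 26 is 23. Each letter's alphabet position (a=0..z=25) is mapped through 17·x+22 mod 26 — an affine cipher.
Decoding ewqewvm: e(4)→23·(4−22)≡2=c; w(22)→23·(22−22)≡0=a; q(16)→23·(16−22)≡18=s; e(4)→23·(4−22)≡2=c; w(22)→23·(22−22)≡0=a; v(21)→23·(21−22)≡3=d; m(12)→23·(12−22)≡4=e (all mod 26).

cascade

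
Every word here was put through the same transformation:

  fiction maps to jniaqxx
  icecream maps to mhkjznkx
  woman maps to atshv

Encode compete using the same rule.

In fiction: f→j is +4, i→n is +5, c→i is +6, t→a is +7 — the shift increases by 1 each position. Letter i (0-indexed) is shifted by i+4, so successive shifts are 4, 5, 6, ….
On compete: c+4=g, o+5=t, m+6=s, p+7=w, e+8=m, t+9=c, e+10=o.

gtswmco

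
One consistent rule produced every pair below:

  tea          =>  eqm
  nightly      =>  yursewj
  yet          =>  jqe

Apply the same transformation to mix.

The shift depends on letter class: consonant t→e is +11, but vowel e→q is +12. The rule splits by letter class: vowels +12, consonants +11.
Applying it to mix: m(cons)+11=x, i(vowel)+12=u, x(cons)+11=i.

xui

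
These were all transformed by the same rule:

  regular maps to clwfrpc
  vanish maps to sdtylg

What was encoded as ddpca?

press

The output letters match the input read backwards, each shifted +11: regular reversed is raluger. Two steps: reverse the string, then apply a Caesar shift of +11.
Decoding ddpca: shift back: d−11=s, d−11=s, p−11=e, c−11=r, a−11=p → sserp; then reverse → press.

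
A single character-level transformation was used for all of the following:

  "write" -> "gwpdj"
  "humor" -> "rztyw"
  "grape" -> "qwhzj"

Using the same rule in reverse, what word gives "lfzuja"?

basket

Shifts by position in write: pos 0: w→g (+10), pos 1: r→w (+5), pos 2: i→p (+7), pos 3: t→d (+10), pos 4: e→j (+5) — repeating every 3. The shifts repeat in a cycle of length 3: positions 0,1,… shift by +10, +5, +7, then the pattern repeats.
Decoding lfzuja: l−10=b, f−5=a, z−7=s, u−10=k, j−5=e, a−7=t.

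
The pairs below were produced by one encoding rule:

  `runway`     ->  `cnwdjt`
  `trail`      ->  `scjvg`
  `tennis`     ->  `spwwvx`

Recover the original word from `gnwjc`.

lunar

This is an affine cipher: with a=0,…,z=25, each position x becomes (21x+9) mod 26.
Decoding gnwjc: g(6)→5·(6−9)≡11=l; n(13)→5·(13−9)≡20=u; w(22)→5·(22−9)≡13=n; j(9)→5·(9−9)≡0=a; c(2)→5·(2−9)≡17=r (all mod 26).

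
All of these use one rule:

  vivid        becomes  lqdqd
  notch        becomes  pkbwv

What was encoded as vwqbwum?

emotion

The output letters match the input read backwards, each shifted +8: vivid reversed is diviv. Two steps: reverse the string, then apply a Caesar shift of +8.
Decoding vwqbwum: shift back: v−8=n, w−8=o, q−8=i, b−8=t, w−8=o, u−8=m, m−8=e → noitome; then reverse → emotion.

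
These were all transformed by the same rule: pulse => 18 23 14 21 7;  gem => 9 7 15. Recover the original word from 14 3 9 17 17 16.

p is letter #16 and maps to 18: an offset of 2. The number is (letter's place in the alphabet, a=1) + 2.
Undoing it on 14 3 9 17 17 16: 14→(14−2)÷1=12=l, 3→(3−2)÷1=1=a, 9→(9−2)÷1=7=g, 17→(17−2)÷1=15=o, 17→(17−2)÷1=15=o, 16→(16−2)÷1=14=n.

lagoon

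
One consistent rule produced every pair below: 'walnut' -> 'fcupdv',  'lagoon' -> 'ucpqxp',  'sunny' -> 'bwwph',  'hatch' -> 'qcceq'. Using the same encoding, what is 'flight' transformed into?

onriqv

Shifts by position in walnut: pos 0: w→f (+9), pos 1: a→c (+2), pos 2: l→u (+9), pos 3: n→p (+2) — repeating every 2. A repeating key of period 2 is used — shifts +9, +2 over and over.
For flight: f+9=o, l+2=n, i+9=r, g+2=i, h+9=q, t+2=v.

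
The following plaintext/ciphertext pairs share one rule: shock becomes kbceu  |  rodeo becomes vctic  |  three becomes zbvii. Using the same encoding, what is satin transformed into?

kazqn

s(18)→k(10) and h(7)→b(1) fit y≡15x+0 (mod 26); the inverse of 15 mod 26 is 7. Treating letters as 0–25, the rule is x ↦ 15x + 0 (mod 26).
For satin: s(18)→15·18+0≡10=k; a(0)→15·0+0≡0=a; t(19)→15·19+0≡25=z; i(8)→15·8+0≡16=q; n(13)→15·13+0≡13=n (all mod 26).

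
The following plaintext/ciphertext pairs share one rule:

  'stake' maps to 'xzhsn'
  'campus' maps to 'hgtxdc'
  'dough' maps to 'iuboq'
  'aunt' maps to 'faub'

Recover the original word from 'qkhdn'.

leave

In stake: s→x is +5, t→z is +6, a→h is +7, k→s is +8 — the shift increases by 1 each position. Each letter shifts forward by (position + 5), i.e. 5, 6, 7, … — the shift grows by one for each successive letter.
Undoing it on qkhdn: q−5=l, k−6=e, h−7=a, d−8=v, n−9=e.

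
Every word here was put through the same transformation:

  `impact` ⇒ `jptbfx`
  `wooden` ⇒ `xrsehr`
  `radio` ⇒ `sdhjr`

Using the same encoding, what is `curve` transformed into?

Shifts by position in impact: pos 0: i→j (+1), pos 1: m→p (+3), pos 2: p→t (+4), pos 3: a→b (+1), pos 4: c→f (+3), pos 5: t→x (+4) — repeating every 3. A repeating key of period 3 is used — shifts +1, +3, +4 over and over.
Applying it to curve: c+1=d, u+3=x, r+4=v, v+1=w, e+3=h.

dxvwh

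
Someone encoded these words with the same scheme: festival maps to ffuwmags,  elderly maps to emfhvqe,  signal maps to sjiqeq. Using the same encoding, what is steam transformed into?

In festival: f→f is +0, e→f is +1, s→u is +2, t→w is +3 — the shift increases by 1 each position. Letter i (0-indexed) is shifted by i+0, so successive shifts are 0, 1, 2, ….
For steam: s+0=s, t+1=u, e+2=g, a+3=d, m+4=q.

sugdq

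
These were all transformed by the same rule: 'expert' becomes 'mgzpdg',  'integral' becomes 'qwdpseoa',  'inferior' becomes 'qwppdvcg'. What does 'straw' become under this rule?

acbli

In expert: e→m is +8, x→g is +9, p→z is +10, e→p is +11 — the shift increases by 1 each position. The shift increases by 1 at each position, starting from +8: 8, 9, 10, ….
On straw: s+8=a, t+9=c, r+10=b, a+11=l, w+12=i.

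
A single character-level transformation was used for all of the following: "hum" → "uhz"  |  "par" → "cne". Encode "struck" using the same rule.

Compare letters: h→u is +13, u→h is +13, m→z is +13 — a constant shift. This is a Caesar cipher with shift 13.
Applying it to struck: s+13=f, t+13=g, r+13=e, u+13=h, c+13=p, k+13=x.

fgehpx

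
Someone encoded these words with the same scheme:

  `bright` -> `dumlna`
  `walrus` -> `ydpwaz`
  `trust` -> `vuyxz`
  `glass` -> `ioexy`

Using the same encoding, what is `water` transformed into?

ydxjx

In bright: b→d is +2, r→u is +3, i→m is +4, g→l is +5 — the shift increases by 1 each position. Letter i (0-indexed) is shifted by i+2, so successive shifts are 2, 3, 4, ….
On water: w+2=y, a+3=d, t+4=x, e+5=j, r+6=x.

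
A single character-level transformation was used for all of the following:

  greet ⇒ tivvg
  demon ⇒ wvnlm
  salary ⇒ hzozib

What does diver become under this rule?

Each pair mirrors across the alphabet (g↔t, r↔i, e↔v): positions sum to 25. Letters are reflected about the middle of the alphabet (position → 25−position): Atbash.
For diver: d↔w, i↔r, v↔e, e↔v, r↔i.

wrevi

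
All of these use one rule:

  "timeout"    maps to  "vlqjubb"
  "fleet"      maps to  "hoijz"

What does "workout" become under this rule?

In timeout: t→v is +2, i→l is +3, m→q is +4, e→j is +5 — the shift increases by 1 each position. Letter i (0-indexed) is shifted by i+2, so successive shifts are 2, 3, 4, ….
On workout: w+2=y, o+3=r, r+4=v, k+5=p, o+6=u, u+7=b, t+8=b.

yrvpubb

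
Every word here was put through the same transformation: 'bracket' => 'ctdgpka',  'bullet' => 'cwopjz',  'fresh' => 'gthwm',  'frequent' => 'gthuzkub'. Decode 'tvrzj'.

stove

In bracket: b→c is +1, r→t is +2, a→d is +3, c→g is +4 — the shift increases by 1 each position. Letter i (0-indexed) is shifted by i+1, so successive shifts are 1, 2, 3, ….
Decoding tvrzj: t−1=s, v−2=t, r−3=o, z−4=v, j−5=e.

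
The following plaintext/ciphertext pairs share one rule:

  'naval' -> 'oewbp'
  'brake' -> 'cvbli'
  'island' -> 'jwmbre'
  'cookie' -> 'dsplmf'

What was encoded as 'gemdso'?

A repeating key of period 3 is used — shifts +1, +4, +1 over and over.
Decoding gemdso: g−1=f, e−4=a, m−1=l, d−1=c, s−4=o, o−1=n.

falcon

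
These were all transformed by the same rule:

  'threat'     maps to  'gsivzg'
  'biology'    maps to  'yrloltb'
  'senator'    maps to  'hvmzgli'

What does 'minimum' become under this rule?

Each pair mirrors across the alphabet (t↔g, h↔s, r↔i): positions sum to 25. Letters are reflected about the middle of the alphabet (position → 25−position): Atbash.
For minimum: m↔n, i↔r, n↔m, i↔r, m↔n, u↔f, m↔n.

nrmrnfn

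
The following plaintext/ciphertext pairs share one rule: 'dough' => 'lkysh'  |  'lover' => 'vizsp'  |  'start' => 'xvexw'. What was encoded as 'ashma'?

widow

The output letters match the input read backwards, each shifted +4: dough reversed is hguod. Read the word backwards and shift each letter +4.
Decoding ashma: shift back: a−4=w, s−4=o, h−4=d, m−4=i, a−4=w → wodiw; then reverse → widow.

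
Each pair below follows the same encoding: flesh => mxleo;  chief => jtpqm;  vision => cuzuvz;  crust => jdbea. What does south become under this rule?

It's a Vigenère-style cipher with numeric key [7,12]: position i shifts by key[i mod 2].
On south: s+7=z, o+12=a, u+7=b, t+12=f, h+7=o.

zabfo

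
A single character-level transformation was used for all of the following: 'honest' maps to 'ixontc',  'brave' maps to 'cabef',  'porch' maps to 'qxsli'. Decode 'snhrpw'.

region

The shifts repeat in a cycle of length 2: positions 0,1,… shift by +1, +9, then the pattern repeats.
Reversing it on snhrpw: s−1=r, n−9=e, h−1=g, r−9=i, p−1=o, w−9=n.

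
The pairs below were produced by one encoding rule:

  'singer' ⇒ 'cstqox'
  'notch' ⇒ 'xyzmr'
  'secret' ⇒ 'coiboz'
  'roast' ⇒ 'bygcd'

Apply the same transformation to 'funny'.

A repeating key of period 3 is used — shifts +10, +10, +6 over and over.
Applying it to funny: f+10=p, u+10=e, n+6=t, n+10=x, y+10=i.

petxi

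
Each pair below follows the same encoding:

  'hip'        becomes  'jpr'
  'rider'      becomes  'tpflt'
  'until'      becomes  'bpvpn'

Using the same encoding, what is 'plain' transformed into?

The shift depends on letter class: consonant h→j is +2, but vowel i→p is +7. Two shifts are in play — +7 for a/e/i/o/u, +2 for every other letter.
Applying it to plain: p(cons)+2=r, l(cons)+2=n, a(vowel)+7=h, i(vowel)+7=p, n(cons)+2=p.

rnhpp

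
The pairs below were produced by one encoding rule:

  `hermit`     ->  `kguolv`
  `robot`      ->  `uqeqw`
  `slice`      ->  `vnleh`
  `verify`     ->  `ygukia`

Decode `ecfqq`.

It's a Vigenère-style cipher with numeric key [3,2]: position i shifts by key[i mod 2].
Decoding ecfqq: e−3=b, c−2=a, f−3=c, q−2=o, q−3=n.

bacon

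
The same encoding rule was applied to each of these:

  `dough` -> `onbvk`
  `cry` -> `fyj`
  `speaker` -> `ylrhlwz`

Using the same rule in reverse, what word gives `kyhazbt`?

Two steps: reverse the string, then apply a Caesar shift of +7.
Decoding kyhazbt: shift back: k−7=d, y−7=r, h−7=a, a−7=t, z−7=s, b−7=u, t−7=m → dratsum; then reverse → mustard.

mustard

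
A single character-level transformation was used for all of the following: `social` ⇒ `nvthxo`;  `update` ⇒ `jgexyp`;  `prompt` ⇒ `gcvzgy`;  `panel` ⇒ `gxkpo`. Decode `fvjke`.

wound

Treating letters as 0–25, the rule is x ↦ 11x + 23 (mod 26).
Reversing it on fvjke: f(5)→19·(5−23)≡22=w; v(21)→19·(21−23)≡14=o; j(9)→19·(9−23)≡20=u; k(10)→19·(10−23)≡13=n; e(4)→19·(4−23)≡3=d (all mod 26).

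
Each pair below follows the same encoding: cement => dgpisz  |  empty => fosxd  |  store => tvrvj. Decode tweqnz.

In cement: c→d is +1, e→g is +2, m→p is +3, e→i is +4 — the shift increases by 1 each position. The shift increases by 1 at each position, starting from +1: 1, 2, 3, ….
Decoding tweqnz: t−1=s, w−2=u, e−3=b, q−4=m, n−5=i, z−6=t.

submit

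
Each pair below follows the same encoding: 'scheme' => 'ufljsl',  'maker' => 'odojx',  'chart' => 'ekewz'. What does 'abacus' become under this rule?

ceehaz

In scheme: s→u is +2, c→f is +3, h→l is +4, e→j is +5 — the shift increases by 1 each position. Each letter shifts forward by (position + 2), i.e. 2, 3, 4, … — the shift grows by one for each successive letter.
For abacus: a+2=c, b+3=e, a+4=e, c+5=h, u+6=a, s+7=z.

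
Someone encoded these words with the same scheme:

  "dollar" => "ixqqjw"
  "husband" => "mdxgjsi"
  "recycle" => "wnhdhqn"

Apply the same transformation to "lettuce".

The shift depends on letter class: consonant d→i is +5, but vowel o→x is +9. The rule splits by letter class: vowels +9, consonants +5.
For lettuce: l(cons)+5=q, e(vowel)+9=n, t(cons)+5=y, t(cons)+5=y, u(vowel)+9=d, c(cons)+5=h, e(vowel)+9=n.

qnyydhn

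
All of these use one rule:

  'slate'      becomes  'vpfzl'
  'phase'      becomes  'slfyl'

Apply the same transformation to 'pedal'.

In slate: s→v is +3, l→p is +4, a→f is +5, t→z is +6 — the shift increases by 1 each position. Each letter shifts forward by (position + 3), i.e. 3, 4, 5, … — the shift grows by one for each successive letter.
Applying it to pedal: p+3=s, e+4=i, d+5=i, a+6=g, l+7=s.

siigs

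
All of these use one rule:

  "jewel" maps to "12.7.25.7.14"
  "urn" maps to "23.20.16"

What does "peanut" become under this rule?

18.7.3.16.23.22

j is letter #10 and maps to 12: an offset of 2. The number is (letter's place in the alphabet, a=1) + 2.
On peanut: p=16→18, e=5→7, a=1→3, n=14→16, u=21→23, t=20→22.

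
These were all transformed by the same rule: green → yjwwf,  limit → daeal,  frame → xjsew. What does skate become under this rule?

Compare letters: g→y is +18, r→j is +18, e→w is +18 — a constant shift. This is a Caesar cipher with shift 18.
Applying it to skate: s+18=k, k+18=c, a+18=s, t+18=l, e+18=w.

kcslw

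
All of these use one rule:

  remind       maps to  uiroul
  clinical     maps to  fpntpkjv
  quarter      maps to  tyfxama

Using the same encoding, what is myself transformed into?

In remind: r→u is +3, e→i is +4, m→r is +5, i→o is +6 — the shift increases by 1 each position. Each letter shifts forward by (position + 3), i.e. 3, 4, 5, … — the shift grows by one for each successive letter.
Applying it to myself: m+3=p, y+4=c, s+5=x, e+6=k, l+7=s, f+8=n.

pcxksn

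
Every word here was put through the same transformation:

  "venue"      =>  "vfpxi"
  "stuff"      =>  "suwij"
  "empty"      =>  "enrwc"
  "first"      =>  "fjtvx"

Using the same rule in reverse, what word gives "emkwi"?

Letter i (0-indexed) is shifted by i+0, so successive shifts are 0, 1, 2, ….
Undoing it on emkwi: e−0=e, m−1=l, k−2=i, w−3=t, i−4=e.

elite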